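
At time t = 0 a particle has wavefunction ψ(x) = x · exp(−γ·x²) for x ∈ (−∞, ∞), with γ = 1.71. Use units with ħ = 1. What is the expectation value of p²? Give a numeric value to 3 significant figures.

p² ψ = −ħ² d²ψ/dx²; ⟨p²⟩ = −ħ² ∫ ψ*·ψ'' dx / ∫|ψ|² dx.
Expand each integrand as polynomial × e^(−2γx²) and use ∫x^(2j)·e^(−2γx²) dx = (2j−1)!!/(4γ)^j · √(π/(2γ)), odd powers → 0; here √(π/(2γ)) = 0.95843. Differentiate with the product rule, d/dx e^(−γx²) = −2γx·e^(−γx²).
State is unnormalized: ∫|ψ|² dx = 0.14012, and ∫ψ*·(−ħ² ψ'') dx = 0.71882, so ⟨p²⟩ = 0.71882 / 0.14012.
⟨p²⟩ = 5.1300.

5.13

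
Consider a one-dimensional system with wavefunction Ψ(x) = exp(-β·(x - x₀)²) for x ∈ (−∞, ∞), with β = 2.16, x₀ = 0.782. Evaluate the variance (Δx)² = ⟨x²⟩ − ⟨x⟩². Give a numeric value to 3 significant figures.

Compute ⟨x⟩ and ⟨x²⟩ separately, then (Δx)² = ⟨x²⟩ − ⟨x⟩².
Gaussian moments (u = x − x₀): ∫u^(2j)·e^(−2βu²) du = (2j−1)!!/(4β)^j · √(π/(2β)), odd powers integrate to 0; here √(π/(2β)) = 0.85277.
Normalization: ∫|Ψ|² dx = 0.85277.
⟨x⟩ = 0.78200 and ⟨x²⟩ = 0.72726.
(Δx)² = 0.72726 − (0.78200)² = 0.11574.

0.116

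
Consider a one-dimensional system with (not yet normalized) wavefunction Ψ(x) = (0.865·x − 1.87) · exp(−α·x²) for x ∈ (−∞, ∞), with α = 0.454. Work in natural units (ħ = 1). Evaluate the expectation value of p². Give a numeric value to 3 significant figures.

p² Ψ = −ħ² d²Ψ/dx²; ⟨p²⟩ = −ħ² ∫ Ψ*·Ψ'' dx / ∫|Ψ|² dx.
Expand each integrand as polynomial × e^(−2αx²) and use ∫x^(2j)·e^(−2αx²) dx = (2j−1)!!/(4α)^j · √(π/(2α)), odd powers → 0; here √(π/(2α)) = 1.8601. Differentiate with the product rule, d/dx e^(−αx²) = −2αx·e^(−αx²).
State is unnormalized: ∫|Ψ|² dx = 7.2709, and ∫Ψ*·(−ħ² Ψ'') dx = 3.9969, so ⟨p²⟩ = 3.9969 / 7.2709.
⟨p²⟩ = 0.54971.

0.550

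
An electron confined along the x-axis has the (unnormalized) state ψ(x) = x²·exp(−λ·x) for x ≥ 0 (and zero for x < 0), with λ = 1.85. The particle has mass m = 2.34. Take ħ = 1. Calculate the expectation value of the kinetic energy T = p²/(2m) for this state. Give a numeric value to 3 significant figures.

T = −(ħ²/2m) d²/dx², so ⟨T⟩ = −(ħ²/2m) ∫ ψ*·ψ'' dx / ∫|ψ|² dx; with m = 2.34.
Differentiate x²·exp(−λ·x) with the product rule; every integrand then reduces to terms xʲ·e^(−2λx) on [0, ∞), with ∫₀^∞ xʲ·e^(−2λx) dx = j!/(2λ)^(j+1).
State is unnormalized: ∫|ψ|² dx = 0.034610, and ∫ψ*·(−ħ²/2m · ψ'') dx = 0.0084368, so ⟨T⟩ = 0.0084368 / 0.034610.
⟨T⟩ = 0.24377.

0.244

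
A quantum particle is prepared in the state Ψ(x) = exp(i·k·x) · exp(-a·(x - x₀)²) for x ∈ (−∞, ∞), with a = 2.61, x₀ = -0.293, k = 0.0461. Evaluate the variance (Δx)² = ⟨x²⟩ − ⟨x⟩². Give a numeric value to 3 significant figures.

Compute ⟨x⟩ and ⟨x²⟩ separately, then (Δx)² = ⟨x²⟩ − ⟨x⟩².
Gaussian moments (u = x − x₀): ∫u^(2j)·e^(−2au²) du = (2j−1)!!/(4a)^j · √(π/(2a)), odd powers integrate to 0; here √(π/(2a)) = 0.77578.
Normalization: ∫|Ψ|² dx = 0.77578.
⟨x⟩ = -0.29300 and ⟨x²⟩ = 0.18163.
(Δx)² = 0.18163 − (-0.29300)² = 0.095785.

0.0958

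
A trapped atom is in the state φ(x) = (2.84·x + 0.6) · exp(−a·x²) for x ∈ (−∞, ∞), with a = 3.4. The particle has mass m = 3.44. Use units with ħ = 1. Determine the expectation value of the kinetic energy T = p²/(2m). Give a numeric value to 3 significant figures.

1.11

T = −(ħ²/2m) d²/dx², so ⟨T⟩ = −(ħ²/2m) ∫ φ*·φ'' dx / ∫|φ|² dx; with m = 3.44.
Expand each integrand as polynomial × e^(−2ax²) and use ∫x^(2j)·e^(−2ax²) dx = (2j−1)!!/(4a)^j · √(π/(2a)), odd powers → 0; here √(π/(2a)) = 0.67971. Differentiate with the product rule, d/dx e^(−ax²) = −2ax·e^(−ax²).
State is unnormalized: ∫|φ|² dx = 0.64780, and ∫φ*·(−ħ²/2m · φ'') dx = 0.71855, so ⟨T⟩ = 0.71855 / 0.64780.
⟨T⟩ = 1.1092.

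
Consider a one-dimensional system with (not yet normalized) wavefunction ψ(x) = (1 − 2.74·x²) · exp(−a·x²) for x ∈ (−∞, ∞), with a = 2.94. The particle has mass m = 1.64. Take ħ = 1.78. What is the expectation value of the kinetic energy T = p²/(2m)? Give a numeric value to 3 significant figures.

7.52

T = −(ħ²/2m) d²/dx², so ⟨T⟩ = −(ħ²/2m) ∫ ψ*·ψ'' dx / ∫|ψ|² dx; with m = 1.64.
Expand each integrand as polynomial × e^(−2ax²) and use ∫x^(2j)·e^(−2ax²) dx = (2j−1)!!/(4a)^j · √(π/(2a)), odd powers → 0; here √(π/(2a)) = 0.73095. Differentiate with the product rule, d/dx e^(−ax²) = −2ax·e^(−ax²).
State is unnormalized: ∫|ψ|² dx = 0.50938, and ∫ψ*·(−ħ²/2m · ψ'') dx = 3.8320, so ⟨T⟩ = 3.8320 / 0.50938.
⟨T⟩ = 7.5230.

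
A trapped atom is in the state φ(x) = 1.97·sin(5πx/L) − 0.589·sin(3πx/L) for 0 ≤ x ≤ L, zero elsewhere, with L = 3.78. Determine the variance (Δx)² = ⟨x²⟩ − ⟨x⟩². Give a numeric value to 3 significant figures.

0.785

Compute ⟨x⟩ and ⟨x²⟩ separately, then (Δx)² = ⟨x²⟩ − ⟨x⟩².
On 0 ≤ x ≤ L (j ≠ l): ∫sin²(jπx/L) dx = L/2, ∫sin(jπx/L)·sin(lπx/L) dx = 0; diagonal moments ∫x·sin²(jπx/L) dx = L²/4, ∫x²·sin²(jπx/L) dx = L³·(1/6 − 1/(4j²π²)); cross terms ∫x·sin(jπx/L)·sin(lπx/L) dx = 0 for j + l even and −4jlL²/(π²(j² − l²)²) for j + l odd, ∫x²·sin(jπx/L)·sin(lπx/L) dx = (−1)^(j+l)·4jlL³/(π²(j² − l²)²); higher powers the same way via product-to-sum and parts.
Normalization: ∫|φ|² dx = 7.9906.
⟨x⟩ = 1.8900 and ⟨x²⟩ = 4.3571.
(Δx)² = 4.3571 − (1.8900)² = 0.78503.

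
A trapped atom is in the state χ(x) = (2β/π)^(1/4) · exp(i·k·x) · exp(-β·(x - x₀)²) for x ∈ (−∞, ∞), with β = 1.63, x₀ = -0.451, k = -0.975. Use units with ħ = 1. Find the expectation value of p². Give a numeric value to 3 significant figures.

2.58

p² χ = −ħ² d²χ/dx²; ⟨p²⟩ = −ħ² ∫ χ*·χ'' dx.
Gaussian moments (u = x − x₀): ∫u^(2j)·e^(−2βu²) du = (2j−1)!!/(4β)^j · √(π/(2β)), odd powers integrate to 0; here √(π/(2β)) = 0.98167. Derivatives: χ′ = (ik − 2βu)·χ, χ″ = ((ik − 2βu)² − 2β)·χ; the odd-in-u pieces drop out.
⟨p²⟩ = 2.5806.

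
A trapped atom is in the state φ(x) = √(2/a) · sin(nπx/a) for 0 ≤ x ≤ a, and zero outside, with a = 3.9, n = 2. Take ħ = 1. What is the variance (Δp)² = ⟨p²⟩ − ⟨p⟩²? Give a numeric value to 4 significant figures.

2.596

Compute ⟨p⟩ and ⟨p²⟩ separately; (Δp)² = ⟨p²⟩ − ⟨p⟩².
d/dx sin(nπx/a) = (nπ/a)·cos(nπx/a) and d²/dx² sin(nπx/a) = −(nπ/a)²·sin(nπx/a); on 0 ≤ x ≤ a, ∫sin²(nπx/a) dx = a/2 and ∫sin(nπx/a)·cos(nπx/a) dx = 0.
⟨p⟩ = 0.0000 and ⟨p²⟩ = 2.5956.
(Δp)² = 2.5956 − (0.0000)² = 2.5956.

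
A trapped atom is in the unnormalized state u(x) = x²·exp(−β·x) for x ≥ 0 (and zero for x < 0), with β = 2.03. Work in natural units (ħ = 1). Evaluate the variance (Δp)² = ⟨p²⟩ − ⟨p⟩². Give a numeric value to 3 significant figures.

1.37

Compute ⟨p⟩ and ⟨p²⟩ separately; (Δp)² = ⟨p²⟩ − ⟨p⟩².
Differentiate x²·exp(−β·x) with the product rule; every integrand then reduces to terms xʲ·e^(−2βx) on [0, ∞), with ∫₀^∞ xʲ·e^(−2βx) dx = j!/(2β)^(j+1).
Normalization: ∫|u|² dx = 0.021756.
⟨p⟩ = 0.0000 and ⟨p²⟩ = 1.3736.
(Δp)² = 1.3736 − (0.0000)² = 1.3736.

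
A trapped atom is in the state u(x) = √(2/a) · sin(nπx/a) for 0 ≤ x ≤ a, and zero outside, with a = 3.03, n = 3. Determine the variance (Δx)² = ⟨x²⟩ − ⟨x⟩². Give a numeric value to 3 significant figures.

Compute ⟨x⟩ and ⟨x²⟩ separately, then (Δx)² = ⟨x²⟩ − ⟨x⟩².
With sin²θ = (1 − cos2θ)/2 on 0 ≤ x ≤ a: ∫sin²(nπx/a) dx = a/2, ∫x·sin²(nπx/a) dx = a²/4, ∫x²·sin²(nπx/a) dx = a³·(1/6 − 1/(4n²π²)); higher powers xᵏ the same way, integrating xᵏ·cos(2nπx/a) by parts.
⟨x⟩ = 1.5150 and ⟨x²⟩ = 3.0086.
(Δx)² = 3.0086 − (1.5150)² = 0.71340.

0.713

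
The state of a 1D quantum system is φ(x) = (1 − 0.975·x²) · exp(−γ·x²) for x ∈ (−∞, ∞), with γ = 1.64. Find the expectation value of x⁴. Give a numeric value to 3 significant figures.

⟨x⁴⟩ = ∫ x⁴·|φ|² dx / ∫|φ|² dx (integrals over the domain).
Expand each integrand as polynomial × e^(−2γx²) and use ∫x^(2j)·e^(−2γx²) dx = (2j−1)!!/(4γ)^j · √(π/(2γ)), odd powers → 0; here √(π/(2γ)) = 0.97867.
State is unnormalized: ∫|φ|² dx = 0.75261, and ∫φ*·x⁴·φ dx = 0.019573, so ⟨x⁴⟩ = 0.019573 / 0.75261.
⟨x⁴⟩ = 0.026006.

0.0260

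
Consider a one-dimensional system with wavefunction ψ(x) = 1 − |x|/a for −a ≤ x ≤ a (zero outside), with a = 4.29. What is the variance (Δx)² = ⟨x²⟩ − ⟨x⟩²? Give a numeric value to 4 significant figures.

1.840

Compute ⟨x⟩ and ⟨x²⟩ separately, then (Δx)² = ⟨x²⟩ − ⟨x⟩².
ψ is even, so ∫ over [−a, a] = 2∫₀ᵃ with ψ = 1 − x/a there: ∫₀ᵃ (1 − x/a)² dx = a/3, ∫₀ᵃ x²(1 − x/a)² dx = a³/30, ∫₀ᵃ x⁴(1 − x/a)² dx = a⁵/105.
Normalization: ∫|ψ|² dx = 2.8600.
⟨x⟩ = 0.0000 and ⟨x²⟩ = 1.8404.
(Δx)² = 1.8404 − (0.0000)² = 1.8404.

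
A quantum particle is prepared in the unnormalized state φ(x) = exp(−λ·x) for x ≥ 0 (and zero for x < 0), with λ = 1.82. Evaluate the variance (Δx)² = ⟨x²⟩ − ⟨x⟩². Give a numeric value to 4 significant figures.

Compute ⟨x⟩ and ⟨x²⟩ separately, then (Δx)² = ⟨x²⟩ − ⟨x⟩².
Every integrand reduces to terms xʲ·e^(−2λx) on [0, ∞); use ∫₀^∞ xʲ·e^(−2λx) dx = j!/(2λ)^(j+1).
Normalization: ∫|φ|² dx = 0.27473.
⟨x⟩ = 0.27473 and ⟨x²⟩ = 0.15095.
(Δx)² = 0.15095 − (0.27473)² = 0.075474.

0.07547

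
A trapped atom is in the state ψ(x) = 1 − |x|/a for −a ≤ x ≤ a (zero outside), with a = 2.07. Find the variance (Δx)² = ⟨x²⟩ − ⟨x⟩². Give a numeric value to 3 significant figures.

Compute ⟨x⟩ and ⟨x²⟩ separately, then (Δx)² = ⟨x²⟩ − ⟨x⟩².
ψ is even, so ∫ over [−a, a] = 2∫₀ᵃ with ψ = 1 − x/a there: ∫₀ᵃ (1 − x/a)² dx = a/3, ∫₀ᵃ x²(1 − x/a)² dx = a³/30, ∫₀ᵃ x⁴(1 − x/a)² dx = a⁵/105.
Normalization: ∫|ψ|² dx = 1.3800.
⟨x⟩ = 0.0000 and ⟨x²⟩ = 0.42849.
(Δx)² = 0.42849 − (0.0000)² = 0.42849.

0.428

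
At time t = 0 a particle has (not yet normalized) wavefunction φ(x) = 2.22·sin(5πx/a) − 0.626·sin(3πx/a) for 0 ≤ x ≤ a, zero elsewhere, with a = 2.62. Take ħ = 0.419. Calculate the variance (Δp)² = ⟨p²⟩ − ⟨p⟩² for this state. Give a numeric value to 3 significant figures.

Compute ⟨p⟩ and ⟨p²⟩ separately; (Δp)² = ⟨p²⟩ − ⟨p⟩².
d²/dx² sin(jπx/a) = −(jπ/a)²·sin(jπx/a); on 0 ≤ x ≤ a, ∫sin²(jπx/a) dx = a/2 and ∫sin(jπx/a)·sin(lπx/a) dx = 0 for j ≠ l, so only diagonal terms survive in ∫|φ|² and ∫φ·φ″; ∫φ·φ′ dx = [φ²/2] between the walls = 0.
Normalization: ∫|φ|² dx = 6.9696.
⟨p⟩ = 0.0000 and ⟨p²⟩ = 6.0130.
(Δp)² = 6.0130 − (0.0000)² = 6.0130.

6.01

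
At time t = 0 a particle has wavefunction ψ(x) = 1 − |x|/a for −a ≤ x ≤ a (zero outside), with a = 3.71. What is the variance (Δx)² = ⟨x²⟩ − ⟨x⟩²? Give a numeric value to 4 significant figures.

1.376

Compute ⟨x⟩ and ⟨x²⟩ separately, then (Δx)² = ⟨x²⟩ − ⟨x⟩².
ψ is even, so ∫ over [−a, a] = 2∫₀ᵃ with ψ = 1 − x/a there: ∫₀ᵃ (1 − x/a)² dx = a/3, ∫₀ᵃ x²(1 − x/a)² dx = a³/30, ∫₀ᵃ x⁴(1 − x/a)² dx = a⁵/105.
Normalization: ∫|ψ|² dx = 2.4733.
⟨x⟩ = 0.0000 and ⟨x²⟩ = 1.3764.
(Δx)² = 1.3764 − (0.0000)² = 1.3764.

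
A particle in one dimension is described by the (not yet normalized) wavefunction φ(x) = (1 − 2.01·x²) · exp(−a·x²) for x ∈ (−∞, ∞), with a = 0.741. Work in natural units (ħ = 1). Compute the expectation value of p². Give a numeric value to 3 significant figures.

4.04

p² φ = −ħ² d²φ/dx²; ⟨p²⟩ = −ħ² ∫ φ*·φ'' dx / ∫|φ|² dx.
Expand each integrand as polynomial × e^(−2ax²) and use ∫x^(2j)·e^(−2ax²) dx = (2j−1)!!/(4a)^j · √(π/(2a)), odd powers → 0; here √(π/(2a)) = 1.4560. Differentiate with the product rule, d/dx e^(−ax²) = −2ax·e^(−ax²).
State is unnormalized: ∫|φ|² dx = 1.4899, and ∫φ*·(−ħ² φ'') dx = 6.0151, so ⟨p²⟩ = 6.0151 / 1.4899.
⟨p²⟩ = 4.0371.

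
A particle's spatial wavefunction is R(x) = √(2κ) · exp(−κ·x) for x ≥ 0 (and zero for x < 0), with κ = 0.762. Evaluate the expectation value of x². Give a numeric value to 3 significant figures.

⟨x²⟩ = ∫ x²·|R|² dx (integrals over the domain).
Every integrand reduces to terms xʲ·e^(−2κx) on [0, ∞); use ∫₀^∞ xʲ·e^(−2κx) dx = j!/(2κ)^(j+1).
⟨x²⟩ = 0.86111.

0.861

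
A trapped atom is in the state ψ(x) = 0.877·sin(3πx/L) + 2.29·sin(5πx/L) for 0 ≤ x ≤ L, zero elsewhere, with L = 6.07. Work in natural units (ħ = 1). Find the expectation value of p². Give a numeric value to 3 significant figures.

6.15

p² ψ = −ħ² d²ψ/dx²; ⟨p²⟩ = −ħ² ∫ ψ*·ψ'' dx / ∫|ψ|² dx.
d²/dx² sin(jπx/L) = −(jπ/L)²·sin(jπx/L); on 0 ≤ x ≤ L, ∫sin²(jπx/L) dx = L/2 and ∫sin(jπx/L)·sin(lπx/L) dx = 0 for j ≠ l, so only diagonal terms survive in ∫|ψ|² and ∫ψ·ψ″; ∫ψ·ψ′ dx = [ψ²/2] between the walls = 0.
State is unnormalized: ∫|ψ|² dx = 18.250, and ∫ψ*·(−ħ² ψ'') dx = 112.21, so ⟨p²⟩ = 112.21 / 18.250.
⟨p²⟩ = 6.1485.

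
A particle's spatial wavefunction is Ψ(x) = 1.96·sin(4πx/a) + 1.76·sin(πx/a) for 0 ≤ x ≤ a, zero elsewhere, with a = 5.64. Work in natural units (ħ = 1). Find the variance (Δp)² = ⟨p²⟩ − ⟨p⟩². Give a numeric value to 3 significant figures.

Compute ⟨p⟩ and ⟨p²⟩ separately; (Δp)² = ⟨p²⟩ − ⟨p⟩².
d²/dx² sin(jπx/a) = −(jπ/a)²·sin(jπx/a); on 0 ≤ x ≤ a, ∫sin²(jπx/a) dx = a/2 and ∫sin(jπx/a)·sin(lπx/a) dx = 0 for j ≠ l, so only diagonal terms survive in ∫|Ψ|² and ∫Ψ·Ψ″; ∫Ψ·Ψ′ dx = [Ψ²/2] between the walls = 0.
Normalization: ∫|Ψ|² dx = 19.569.
⟨p⟩ = 0.0000 and ⟨p²⟩ = 2.8868.
(Δp)² = 2.8868 − (0.0000)² = 2.8868.

2.89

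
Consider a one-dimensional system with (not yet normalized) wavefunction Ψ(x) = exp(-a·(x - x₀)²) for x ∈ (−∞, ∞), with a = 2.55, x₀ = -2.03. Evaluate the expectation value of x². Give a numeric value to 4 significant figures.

4.219

⟨x²⟩ = ∫ x²·|Ψ|² dx / ∫|Ψ|² dx (integrals over the domain).
Gaussian moments (u = x − x₀): ∫u^(2j)·e^(−2au²) du = (2j−1)!!/(4a)^j · √(π/(2a)), odd powers integrate to 0; here √(π/(2a)) = 0.78486.
State is unnormalized: ∫|Ψ|² dx = 0.78486, and ∫Ψ*·x²·Ψ dx = 3.3113, so ⟨x²⟩ = 3.3113 / 0.78486.
⟨x²⟩ = 4.2189.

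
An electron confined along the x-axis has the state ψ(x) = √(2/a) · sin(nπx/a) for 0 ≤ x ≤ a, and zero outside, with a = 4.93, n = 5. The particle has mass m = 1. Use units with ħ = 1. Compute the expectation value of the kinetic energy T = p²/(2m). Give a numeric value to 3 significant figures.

T = −(ħ²/2m) d²/dx², so ⟨T⟩ = −(ħ²/2m) ∫ ψ*·ψ'' dx; with m = 1.
d/dx sin(nπx/a) = (nπ/a)·cos(nπx/a) and d²/dx² sin(nπx/a) = −(nπ/a)²·sin(nπx/a); on 0 ≤ x ≤ a, ∫sin²(nπx/a) dx = a/2 and ∫sin(nπx/a)·cos(nπx/a) dx = 0.
⟨T⟩ = 5.0759.

5.08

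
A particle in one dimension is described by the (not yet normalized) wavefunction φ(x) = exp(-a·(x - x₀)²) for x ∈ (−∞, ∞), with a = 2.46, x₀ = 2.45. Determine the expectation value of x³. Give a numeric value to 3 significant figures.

15.5

⟨x³⟩ = ∫ x³·|φ|² dx / ∫|φ|² dx (integrals over the domain).
Gaussian moments (u = x − x₀): ∫u^(2j)·e^(−2au²) du = (2j−1)!!/(4a)^j · √(π/(2a)), odd powers integrate to 0; here √(π/(2a)) = 0.79908.
State is unnormalized: ∫|φ|² dx = 0.79908, and ∫φ*·x³·φ dx = 12.348, so ⟨x³⟩ = 12.348 / 0.79908.
⟨x³⟩ = 15.453.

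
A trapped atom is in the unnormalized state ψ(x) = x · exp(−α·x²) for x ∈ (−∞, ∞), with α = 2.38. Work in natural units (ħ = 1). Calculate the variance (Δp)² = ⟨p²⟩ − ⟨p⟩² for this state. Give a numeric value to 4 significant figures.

Compute ⟨p⟩ and ⟨p²⟩ separately; (Δp)² = ⟨p²⟩ − ⟨p⟩².
Expand each integrand as polynomial × e^(−2αx²) and use ∫x^(2j)·e^(−2αx²) dx = (2j−1)!!/(4α)^j · √(π/(2α)), odd powers → 0; here √(π/(2α)) = 0.81240. Differentiate with the product rule, d/dx e^(−αx²) = −2αx·e^(−αx²).
Normalization: ∫|ψ|² dx = 0.085336.
⟨p⟩ = 0.0000 and ⟨p²⟩ = 7.1400.
(Δp)² = 7.1400 − (0.0000)² = 7.1400.

7.140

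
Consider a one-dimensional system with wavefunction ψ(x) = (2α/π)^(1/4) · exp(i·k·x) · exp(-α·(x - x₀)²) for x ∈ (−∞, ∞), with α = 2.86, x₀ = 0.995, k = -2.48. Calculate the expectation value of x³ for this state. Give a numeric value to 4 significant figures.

1.246

⟨x³⟩ = ∫ x³·|ψ|² dx (integrals over the domain).
Gaussian moments (u = x − x₀): ∫u^(2j)·e^(−2αu²) du = (2j−1)!!/(4α)^j · √(π/(2α)), odd powers integrate to 0; here √(π/(2α)) = 0.74110.
⟨x³⟩ = 1.2460.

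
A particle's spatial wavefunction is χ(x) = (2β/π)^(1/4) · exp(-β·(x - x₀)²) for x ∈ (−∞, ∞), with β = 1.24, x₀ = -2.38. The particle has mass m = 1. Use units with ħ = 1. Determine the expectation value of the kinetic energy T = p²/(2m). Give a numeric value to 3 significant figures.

0.620

T = −(ħ²/2m) d²/dx², so ⟨T⟩ = −(ħ²/2m) ∫ χ*·χ'' dx; with m = 1.
Gaussian moments (u = x − x₀): ∫u^(2j)·e^(−2βu²) du = (2j−1)!!/(4β)^j · √(π/(2β)), odd powers integrate to 0; here √(π/(2β)) = 1.1255. Derivatives: d/dx e^(−βu²) = −2βu·e^(−βu²), d²/dx² e^(−βu²) = (4β²u² − 2β)·e^(−βu²).
⟨T⟩ = 0.62000.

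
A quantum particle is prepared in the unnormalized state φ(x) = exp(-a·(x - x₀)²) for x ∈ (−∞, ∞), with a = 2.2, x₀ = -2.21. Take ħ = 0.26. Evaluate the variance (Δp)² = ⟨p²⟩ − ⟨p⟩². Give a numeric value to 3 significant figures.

Compute ⟨p⟩ and ⟨p²⟩ separately; (Δp)² = ⟨p²⟩ − ⟨p⟩².
Gaussian moments (u = x − x₀): ∫u^(2j)·e^(−2au²) du = (2j−1)!!/(4a)^j · √(π/(2a)), odd powers integrate to 0; here √(π/(2a)) = 0.84498. Derivatives: d/dx e^(−au²) = −2au·e^(−au²), d²/dx² e^(−au²) = (4a²u² − 2a)·e^(−au²).
Normalization: ∫|φ|² dx = 0.84498.
⟨p⟩ = 0.0000 and ⟨p²⟩ = 0.14872.
(Δp)² = 0.14872 − (0.0000)² = 0.14872.

0.149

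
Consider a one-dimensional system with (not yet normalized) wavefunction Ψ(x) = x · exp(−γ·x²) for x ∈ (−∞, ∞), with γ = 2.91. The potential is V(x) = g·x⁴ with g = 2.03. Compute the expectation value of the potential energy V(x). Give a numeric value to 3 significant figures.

⟨V⟩ = ∫ V(x)·|Ψ|² dx / ∫|Ψ|² dx.
Expand each integrand as polynomial × e^(−2γx²) and use ∫x^(2j)·e^(−2γx²) dx = (2j−1)!!/(4γ)^j · √(π/(2γ)), odd powers → 0; here √(π/(2γ)) = 0.73471.
State is unnormalized: ∫|Ψ|² dx = 0.063119, and ∫Ψ*·V(x)·Ψ dx = 0.014185, so ⟨V⟩ = 0.014185 / 0.063119.
⟨V⟩ = 0.22474.

0.225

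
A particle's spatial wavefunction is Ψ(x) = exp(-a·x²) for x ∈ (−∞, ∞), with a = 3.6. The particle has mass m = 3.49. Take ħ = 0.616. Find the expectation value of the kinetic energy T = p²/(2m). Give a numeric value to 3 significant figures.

0.196

T = −(ħ²/2m) d²/dx², so ⟨T⟩ = −(ħ²/2m) ∫ Ψ*·Ψ'' dx / ∫|Ψ|² dx; with m = 3.49.
Gaussian moments: ∫x^(2j)·e^(−2ax²) dx = (2j−1)!!/(4a)^j · √(π/(2a)), odd powers integrate to 0; here √(π/(2a)) = 0.66055. Derivatives: d/dx e^(−ax²) = −2ax·e^(−ax²), d²/dx² e^(−ax²) = (4a²x² − 2a)·e^(−ax²).
State is unnormalized: ∫|Ψ|² dx = 0.66055, and ∫Ψ*·(−ħ²/2m · Ψ'') dx = 0.12928, so ⟨T⟩ = 0.12928 / 0.66055.
⟨T⟩ = 0.19571.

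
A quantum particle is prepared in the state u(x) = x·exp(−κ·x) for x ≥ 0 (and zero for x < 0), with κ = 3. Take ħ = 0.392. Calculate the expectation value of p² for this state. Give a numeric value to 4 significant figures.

p² u = −ħ² d²u/dx²; ⟨p²⟩ = −ħ² ∫ u*·u'' dx / ∫|u|² dx.
Differentiate x·exp(−κ·x) with the product rule; every integrand then reduces to terms xʲ·e^(−2κx) on [0, ∞), with ∫₀^∞ xʲ·e^(−2κx) dx = j!/(2κ)^(j+1).
State is unnormalized: ∫|u|² dx = 0.0092593, and ∫u*·(−ħ² u'') dx = 0.012805, so ⟨p²⟩ = 0.012805 / 0.0092593.
⟨p²⟩ = 1.3830.

1.383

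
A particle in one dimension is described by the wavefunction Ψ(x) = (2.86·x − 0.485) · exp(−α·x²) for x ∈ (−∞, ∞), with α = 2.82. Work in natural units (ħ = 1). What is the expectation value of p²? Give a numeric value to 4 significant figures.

p² Ψ = −ħ² d²Ψ/dx²; ⟨p²⟩ = −ħ² ∫ Ψ*·Ψ'' dx / ∫|Ψ|² dx.
Expand each integrand as polynomial × e^(−2αx²) and use ∫x^(2j)·e^(−2αx²) dx = (2j−1)!!/(4α)^j · √(π/(2α)), odd powers → 0; here √(π/(2α)) = 0.74634. Differentiate with the product rule, d/dx e^(−αx²) = −2αx·e^(−αx²).
State is unnormalized: ∫|Ψ|² dx = 0.71676, and ∫Ψ*·(−ħ² Ψ'') dx = 5.0736, so ⟨p²⟩ = 5.0736 / 0.71676.
⟨p²⟩ = 7.0786.

7.079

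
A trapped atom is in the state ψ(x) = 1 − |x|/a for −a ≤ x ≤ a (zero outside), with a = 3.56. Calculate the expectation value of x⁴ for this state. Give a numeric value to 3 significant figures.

4.59

⟨x⁴⟩ = ∫ x⁴·|ψ|² dx / ∫|ψ|² dx (integrals over the domain).
ψ is even, so ∫ over [−a, a] = 2∫₀ᵃ with ψ = 1 − x/a there: ∫₀ᵃ (1 − x/a)² dx = a/3, ∫₀ᵃ x²(1 − x/a)² dx = a³/30, ∫₀ᵃ x⁴(1 − x/a)² dx = a⁵/105.
State is unnormalized: ∫|ψ|² dx = 2.3733, and ∫ψ*·x⁴·ψ dx = 10.892, so ⟨x⁴⟩ = 10.892 / 2.3733.
⟨x⁴⟩ = 4.5891.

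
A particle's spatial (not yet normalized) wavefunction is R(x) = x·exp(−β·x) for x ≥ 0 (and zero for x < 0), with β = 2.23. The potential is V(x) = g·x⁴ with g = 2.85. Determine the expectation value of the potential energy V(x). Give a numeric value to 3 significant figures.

⟨V⟩ = ∫ V(x)·|R|² dx / ∫|R|² dx.
Every integrand reduces to terms xʲ·e^(−2βx) on [0, ∞); use ∫₀^∞ xʲ·e^(−2βx) dx = j!/(2β)^(j+1).
State is unnormalized: ∫|R|² dx = 0.022544, and ∫R*·V(x)·R dx = 0.058457, so ⟨V⟩ = 0.058457 / 0.022544.
⟨V⟩ = 2.5930.

2.59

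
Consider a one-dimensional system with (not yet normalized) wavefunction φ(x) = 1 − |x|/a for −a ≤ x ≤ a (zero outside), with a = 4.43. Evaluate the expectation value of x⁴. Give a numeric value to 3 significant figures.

11.0

⟨x⁴⟩ = ∫ x⁴·|φ|² dx / ∫|φ|² dx (integrals over the domain).
φ is even, so ∫ over [−a, a] = 2∫₀ᵃ with φ = 1 − x/a there: ∫₀ᵃ (1 − x/a)² dx = a/3, ∫₀ᵃ x²(1 − x/a)² dx = a³/30, ∫₀ᵃ x⁴(1 − x/a)² dx = a⁵/105.
State is unnormalized: ∫|φ|² dx = 2.9533, and ∫φ*·x⁴·φ dx = 32.498, so ⟨x⁴⟩ = 32.498 / 2.9533.
⟨x⁴⟩ = 11.004.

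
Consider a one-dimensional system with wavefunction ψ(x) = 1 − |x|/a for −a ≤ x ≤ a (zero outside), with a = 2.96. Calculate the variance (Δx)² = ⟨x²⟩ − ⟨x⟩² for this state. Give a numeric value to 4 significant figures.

Compute ⟨x⟩ and ⟨x²⟩ separately, then (Δx)² = ⟨x²⟩ − ⟨x⟩².
ψ is even, so ∫ over [−a, a] = 2∫₀ᵃ with ψ = 1 − x/a there: ∫₀ᵃ (1 − x/a)² dx = a/3, ∫₀ᵃ x²(1 − x/a)² dx = a³/30, ∫₀ᵃ x⁴(1 − x/a)² dx = a⁵/105.
Normalization: ∫|ψ|² dx = 1.9733.
⟨x⟩ = 0.0000 and ⟨x²⟩ = 0.87616.
(Δx)² = 0.87616 − (0.0000)² = 0.87616.

0.8762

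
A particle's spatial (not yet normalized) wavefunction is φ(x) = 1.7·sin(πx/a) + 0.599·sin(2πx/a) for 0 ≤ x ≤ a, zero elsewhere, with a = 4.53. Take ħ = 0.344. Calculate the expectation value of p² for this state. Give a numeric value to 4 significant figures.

0.07577

p² φ = −ħ² d²φ/dx²; ⟨p²⟩ = −ħ² ∫ φ*·φ'' dx / ∫|φ|² dx.
d²/dx² sin(jπx/a) = −(jπ/a)²·sin(jπx/a); on 0 ≤ x ≤ a, ∫sin²(jπx/a) dx = a/2 and ∫sin(jπx/a)·sin(lπx/a) dx = 0 for j ≠ l, so only diagonal terms survive in ∫|φ|² and ∫φ·φ″; ∫φ·φ′ dx = [φ²/2] between the walls = 0.
State is unnormalized: ∫|φ|² dx = 7.3585, and ∫φ*·(−ħ² φ'') dx = 0.55756, so ⟨p²⟩ = 0.55756 / 7.3585.
⟨p²⟩ = 0.075771.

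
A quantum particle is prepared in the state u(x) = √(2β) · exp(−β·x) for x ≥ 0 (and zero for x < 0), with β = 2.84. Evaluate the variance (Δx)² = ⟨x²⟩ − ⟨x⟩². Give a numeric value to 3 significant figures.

Compute ⟨x⟩ and ⟨x²⟩ separately, then (Δx)² = ⟨x²⟩ − ⟨x⟩².
Every integrand reduces to terms xʲ·e^(−2βx) on [0, ∞); use ∫₀^∞ xʲ·e^(−2βx) dx = j!/(2β)^(j+1).
⟨x⟩ = 0.17606 and ⟨x²⟩ = 0.061992.
(Δx)² = 0.061992 − (0.17606)² = 0.030996.

0.0310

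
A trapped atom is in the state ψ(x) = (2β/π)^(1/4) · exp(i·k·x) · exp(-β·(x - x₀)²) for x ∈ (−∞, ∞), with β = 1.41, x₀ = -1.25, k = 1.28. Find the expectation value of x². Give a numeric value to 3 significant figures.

1.74

⟨x²⟩ = ∫ x²·|ψ|² dx (integrals over the domain).
Gaussian moments (u = x − x₀): ∫u^(2j)·e^(−2βu²) du = (2j−1)!!/(4β)^j · √(π/(2β)), odd powers integrate to 0; here √(π/(2β)) = 1.0555.
⟨x²⟩ = 1.7398.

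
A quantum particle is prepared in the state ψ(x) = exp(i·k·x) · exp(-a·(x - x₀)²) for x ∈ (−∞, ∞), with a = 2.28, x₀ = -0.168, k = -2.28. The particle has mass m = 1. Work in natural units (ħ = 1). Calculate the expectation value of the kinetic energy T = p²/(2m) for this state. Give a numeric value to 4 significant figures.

T = −(ħ²/2m) d²/dx², so ⟨T⟩ = −(ħ²/2m) ∫ ψ*·ψ'' dx / ∫|ψ|² dx; with m = 1.
Gaussian moments (u = x − x₀): ∫u^(2j)·e^(−2au²) du = (2j−1)!!/(4a)^j · √(π/(2a)), odd powers integrate to 0; here √(π/(2a)) = 0.83003. Derivatives: ψ′ = (ik − 2au)·ψ, ψ″ = ((ik − 2au)² − 2a)·ψ; the odd-in-u pieces drop out.
State is unnormalized: ∫|ψ|² dx = 0.83003, and ∫ψ*·(−ħ²/2m · ψ'') dx = 3.1036, so ⟨T⟩ = 3.1036 / 0.83003.
⟨T⟩ = 3.7392.

3.739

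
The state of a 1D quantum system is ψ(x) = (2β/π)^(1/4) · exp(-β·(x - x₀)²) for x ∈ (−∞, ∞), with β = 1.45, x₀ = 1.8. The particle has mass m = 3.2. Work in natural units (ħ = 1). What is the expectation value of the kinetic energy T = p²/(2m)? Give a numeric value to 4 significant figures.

0.2266

T = −(ħ²/2m) d²/dx², so ⟨T⟩ = −(ħ²/2m) ∫ ψ*·ψ'' dx; with m = 3.2.
Gaussian moments (u = x − x₀): ∫u^(2j)·e^(−2βu²) du = (2j−1)!!/(4β)^j · √(π/(2β)), odd powers integrate to 0; here √(π/(2β)) = 1.0408. Derivatives: d/dx e^(−βu²) = −2βu·e^(−βu²), d²/dx² e^(−βu²) = (4β²u² − 2β)·e^(−βu²).
⟨T⟩ = 0.22656.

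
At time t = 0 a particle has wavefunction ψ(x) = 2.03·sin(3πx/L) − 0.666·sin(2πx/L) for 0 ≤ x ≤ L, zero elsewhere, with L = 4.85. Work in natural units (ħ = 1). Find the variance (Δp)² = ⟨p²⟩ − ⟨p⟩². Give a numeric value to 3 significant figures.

Compute ⟨p⟩ and ⟨p²⟩ separately; (Δp)² = ⟨p²⟩ − ⟨p⟩².
d²/dx² sin(jπx/L) = −(jπ/L)²·sin(jπx/L); on 0 ≤ x ≤ L, ∫sin²(jπx/L) dx = L/2 and ∫sin(jπx/L)·sin(lπx/L) dx = 0 for j ≠ l, so only diagonal terms survive in ∫|ψ|² and ∫ψ·ψ″; ∫ψ·ψ′ dx = [ψ²/2] between the walls = 0.
Normalization: ∫|ψ|² dx = 11.069.
⟨p⟩ = 0.0000 and ⟨p²⟩ = 3.5724.
(Δp)² = 3.5724 − (0.0000)² = 3.5724.

3.57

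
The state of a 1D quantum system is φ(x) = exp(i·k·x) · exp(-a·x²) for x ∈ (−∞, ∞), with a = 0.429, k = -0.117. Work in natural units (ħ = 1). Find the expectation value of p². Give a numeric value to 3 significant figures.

0.443

p² φ = −ħ² d²φ/dx²; ⟨p²⟩ = −ħ² ∫ φ*·φ'' dx / ∫|φ|² dx.
Gaussian moments: ∫x^(2j)·e^(−2ax²) dx = (2j−1)!!/(4a)^j · √(π/(2a)), odd powers integrate to 0; here √(π/(2a)) = 1.9135. Derivatives: φ′ = (ik − 2ax)·φ, φ″ = ((ik − 2ax)² − 2a)·φ; the odd-in-x pieces drop out.
State is unnormalized: ∫|φ|² dx = 1.9135, and ∫φ*·(−ħ² φ'') dx = 0.84709, so ⟨p²⟩ = 0.84709 / 1.9135.
⟨p²⟩ = 0.44269.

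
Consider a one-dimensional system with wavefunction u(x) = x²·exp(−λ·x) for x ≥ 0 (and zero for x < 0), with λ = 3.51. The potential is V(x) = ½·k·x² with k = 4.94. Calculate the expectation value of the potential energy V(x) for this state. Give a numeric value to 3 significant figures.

⟨V⟩ = ∫ V(x)·|u|² dx / ∫|u|² dx.
Every integrand reduces to terms xʲ·e^(−2λx) on [0, ∞); use ∫₀^∞ xʲ·e^(−2λx) dx = j!/(2λ)^(j+1).
State is unnormalized: ∫|u|² dx = 0.0014078, and ∫u*·V(x)·u dx = 0.0021168, so ⟨V⟩ = 0.0021168 / 0.0014078.
⟨V⟩ = 1.5036.

1.50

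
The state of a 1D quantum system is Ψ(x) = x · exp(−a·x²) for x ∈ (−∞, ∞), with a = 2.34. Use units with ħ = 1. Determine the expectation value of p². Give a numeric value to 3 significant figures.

7.02

p² Ψ = −ħ² d²Ψ/dx²; ⟨p²⟩ = −ħ² ∫ Ψ*·Ψ'' dx / ∫|Ψ|² dx.
Expand each integrand as polynomial × e^(−2ax²) and use ∫x^(2j)·e^(−2ax²) dx = (2j−1)!!/(4a)^j · √(π/(2a)), odd powers → 0; here √(π/(2a)) = 0.81932. Differentiate with the product rule, d/dx e^(−ax²) = −2ax·e^(−ax²).
State is unnormalized: ∫|Ψ|² dx = 0.087534, and ∫Ψ*·(−ħ² Ψ'') dx = 0.61449, so ⟨p²⟩ = 0.61449 / 0.087534.
⟨p²⟩ = 7.0200.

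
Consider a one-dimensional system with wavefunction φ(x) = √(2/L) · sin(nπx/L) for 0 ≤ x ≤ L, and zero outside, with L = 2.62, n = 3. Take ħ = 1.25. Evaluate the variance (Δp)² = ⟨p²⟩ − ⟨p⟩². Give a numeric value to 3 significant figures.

Compute ⟨p⟩ and ⟨p²⟩ separately; (Δp)² = ⟨p²⟩ − ⟨p⟩².
d/dx sin(nπx/L) = (nπ/L)·cos(nπx/L) and d²/dx² sin(nπx/L) = −(nπ/L)²·sin(nπx/L); on 0 ≤ x ≤ L, ∫sin²(nπx/L) dx = L/2 and ∫sin(nπx/L)·cos(nπx/L) dx = 0.
⟨p⟩ = 0.0000 and ⟨p²⟩ = 20.219.
(Δp)² = 20.219 − (0.0000)² = 20.219.

20.2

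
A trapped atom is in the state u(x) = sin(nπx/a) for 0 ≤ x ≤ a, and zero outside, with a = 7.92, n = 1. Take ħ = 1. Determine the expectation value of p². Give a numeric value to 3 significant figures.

0.157

p² u = −ħ² d²u/dx²; ⟨p²⟩ = −ħ² ∫ u*·u'' dx / ∫|u|² dx.
d/dx sin(nπx/a) = (nπ/a)·cos(nπx/a) and d²/dx² sin(nπx/a) = −(nπ/a)²·sin(nπx/a); on 0 ≤ x ≤ a, ∫sin²(nπx/a) dx = a/2 and ∫sin(nπx/a)·cos(nπx/a) dx = 0.
State is unnormalized: ∫|u|² dx = 3.9600, and ∫u*·(−ħ² u'') dx = 0.62308, so ⟨p²⟩ = 0.62308 / 3.9600.
⟨p²⟩ = 0.15734.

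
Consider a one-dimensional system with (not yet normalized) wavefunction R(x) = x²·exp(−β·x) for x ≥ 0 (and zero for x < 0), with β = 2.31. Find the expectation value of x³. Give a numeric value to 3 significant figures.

2.13

⟨x³⟩ = ∫ x³·|R|² dx / ∫|R|² dx (integrals over the domain).
Every integrand reduces to terms xʲ·e^(−2βx) on [0, ∞); use ∫₀^∞ xʲ·e^(−2βx) dx = j!/(2β)^(j+1).
State is unnormalized: ∫|R|² dx = 0.011403, and ∫R*·x³·R dx = 0.024283, so ⟨x³⟩ = 0.024283 / 0.011403.
⟨x³⟩ = 2.1296.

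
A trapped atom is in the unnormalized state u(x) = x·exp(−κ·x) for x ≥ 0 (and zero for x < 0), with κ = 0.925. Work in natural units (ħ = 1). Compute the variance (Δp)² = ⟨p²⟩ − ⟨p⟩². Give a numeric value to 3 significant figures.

0.856

Compute ⟨p⟩ and ⟨p²⟩ separately; (Δp)² = ⟨p²⟩ − ⟨p⟩².
Differentiate x·exp(−κ·x) with the product rule; every integrand then reduces to terms xʲ·e^(−2κx) on [0, ∞), with ∫₀^∞ xʲ·e^(−2κx) dx = j!/(2κ)^(j+1).
Normalization: ∫|u|² dx = 0.31587.
⟨p⟩ = 0.0000 and ⟨p²⟩ = 0.85563.
(Δp)² = 0.85563 − (0.0000)² = 0.85563.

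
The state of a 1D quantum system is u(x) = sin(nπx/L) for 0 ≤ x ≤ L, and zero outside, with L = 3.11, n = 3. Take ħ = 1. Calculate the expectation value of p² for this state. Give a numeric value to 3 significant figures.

9.18

p² u = −ħ² d²u/dx²; ⟨p²⟩ = −ħ² ∫ u*·u'' dx / ∫|u|² dx.
d/dx sin(nπx/L) = (nπ/L)·cos(nπx/L) and d²/dx² sin(nπx/L) = −(nπ/L)²·sin(nπx/L); on 0 ≤ x ≤ L, ∫sin²(nπx/L) dx = L/2 and ∫sin(nπx/L)·cos(nπx/L) dx = 0.
State is unnormalized: ∫|u|² dx = 1.5550, and ∫u*·(−ħ² u'') dx = 14.281, so ⟨p²⟩ = 14.281 / 1.5550.
⟨p²⟩ = 9.1838.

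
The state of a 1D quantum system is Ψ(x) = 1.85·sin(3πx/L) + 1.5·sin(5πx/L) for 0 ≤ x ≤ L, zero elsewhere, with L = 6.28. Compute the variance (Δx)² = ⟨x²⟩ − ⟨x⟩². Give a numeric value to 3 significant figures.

Compute ⟨x⟩ and ⟨x²⟩ separately, then (Δx)² = ⟨x²⟩ − ⟨x⟩².
On 0 ≤ x ≤ L (j ≠ l): ∫sin²(jπx/L) dx = L/2, ∫sin(jπx/L)·sin(lπx/L) dx = 0; diagonal moments ∫x·sin²(jπx/L) dx = L²/4, ∫x²·sin²(jπx/L) dx = L³·(1/6 − 1/(4j²π²)); cross terms ∫x·sin(jπx/L)·sin(lπx/L) dx = 0 for j + l even and −4jlL²/(π²(j² − l²)²) for j + l odd, ∫x²·sin(jπx/L)·sin(lπx/L) dx = (−1)^(j+l)·4jlL³/(π²(j² − l²)²); higher powers the same way via product-to-sum and parts.
Normalization: ∫|Ψ|² dx = 17.812.
⟨x⟩ = 3.1400 and ⟨x²⟩ = 14.813.
(Δx)² = 14.813 − (3.1400)² = 4.9535.

4.95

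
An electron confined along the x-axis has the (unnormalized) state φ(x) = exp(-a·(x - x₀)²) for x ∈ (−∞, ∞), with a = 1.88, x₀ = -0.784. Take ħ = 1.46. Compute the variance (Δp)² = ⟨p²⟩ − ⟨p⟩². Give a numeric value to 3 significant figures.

Compute ⟨p⟩ and ⟨p²⟩ separately; (Δp)² = ⟨p²⟩ − ⟨p⟩².
Gaussian moments (u = x − x₀): ∫u^(2j)·e^(−2au²) du = (2j−1)!!/(4a)^j · √(π/(2a)), odd powers integrate to 0; here √(π/(2a)) = 0.91407. Derivatives: d/dx e^(−au²) = −2au·e^(−au²), d²/dx² e^(−au²) = (4a²u² − 2a)·e^(−au²).
Normalization: ∫|φ|² dx = 0.91407.
⟨p⟩ = 0.0000 and ⟨p²⟩ = 4.0074.
(Δp)² = 4.0074 − (0.0000)² = 4.0074.

4.01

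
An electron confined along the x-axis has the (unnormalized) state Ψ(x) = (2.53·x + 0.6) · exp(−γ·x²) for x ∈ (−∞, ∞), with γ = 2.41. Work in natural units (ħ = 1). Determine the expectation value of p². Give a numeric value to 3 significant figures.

p² Ψ = −ħ² d²Ψ/dx²; ⟨p²⟩ = −ħ² ∫ Ψ*·Ψ'' dx / ∫|Ψ|² dx.
Expand each integrand as polynomial × e^(−2γx²) and use ∫x^(2j)·e^(−2γx²) dx = (2j−1)!!/(4γ)^j · √(π/(2γ)), odd powers → 0; here √(π/(2γ)) = 0.80733. Differentiate with the product rule, d/dx e^(−γx²) = −2γx·e^(−γx²).
State is unnormalized: ∫|Ψ|² dx = 0.82670, and ∫Ψ*·(−ħ² Ψ'') dx = 4.5762, so ⟨p²⟩ = 4.5762 / 0.82670.
⟨p²⟩ = 5.5355.

5.54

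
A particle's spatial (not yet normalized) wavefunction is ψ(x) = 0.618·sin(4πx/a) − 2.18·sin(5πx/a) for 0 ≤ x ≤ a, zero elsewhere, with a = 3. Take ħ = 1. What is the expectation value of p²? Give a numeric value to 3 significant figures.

p² ψ = −ħ² d²ψ/dx²; ⟨p²⟩ = −ħ² ∫ ψ*·ψ'' dx / ∫|ψ|² dx.
d²/dx² sin(jπx/a) = −(jπ/a)²·sin(jπx/a); on 0 ≤ x ≤ a, ∫sin²(jπx/a) dx = a/2 and ∫sin(jπx/a)·sin(lπx/a) dx = 0 for j ≠ l, so only diagonal terms survive in ∫|ψ|² and ∫ψ·ψ″; ∫ψ·ψ′ dx = [ψ²/2] between the walls = 0.
State is unnormalized: ∫|ψ|² dx = 7.7015, and ∫ψ*·(−ħ² ψ'') dx = 205.49, so ⟨p²⟩ = 205.49 / 7.7015.
⟨p²⟩ = 26.681.

26.7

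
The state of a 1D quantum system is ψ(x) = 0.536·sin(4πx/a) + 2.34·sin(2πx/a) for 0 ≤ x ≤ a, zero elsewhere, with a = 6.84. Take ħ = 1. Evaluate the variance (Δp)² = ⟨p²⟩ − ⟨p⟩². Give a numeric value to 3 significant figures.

0.970

Compute ⟨p⟩ and ⟨p²⟩ separately; (Δp)² = ⟨p²⟩ − ⟨p⟩².
d²/dx² sin(jπx/a) = −(jπ/a)²·sin(jπx/a); on 0 ≤ x ≤ a, ∫sin²(jπx/a) dx = a/2 and ∫sin(jπx/a)·sin(lπx/a) dx = 0 for j ≠ l, so only diagonal terms survive in ∫|ψ|² and ∫ψ·ψ″; ∫ψ·ψ′ dx = [ψ²/2] between the walls = 0.
Normalization: ∫|ψ|² dx = 19.709.
⟨p⟩ = 0.0000 and ⟨p²⟩ = 0.97002.
(Δp)² = 0.97002 − (0.0000)² = 0.97002.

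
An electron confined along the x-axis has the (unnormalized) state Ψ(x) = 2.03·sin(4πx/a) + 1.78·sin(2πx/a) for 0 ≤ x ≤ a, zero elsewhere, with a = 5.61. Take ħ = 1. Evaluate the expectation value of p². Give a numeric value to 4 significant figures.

p² Ψ = −ħ² d²Ψ/dx²; ⟨p²⟩ = −ħ² ∫ Ψ*·Ψ'' dx / ∫|Ψ|² dx.
d²/dx² sin(jπx/a) = −(jπ/a)²·sin(jπx/a); on 0 ≤ x ≤ a, ∫sin²(jπx/a) dx = a/2 and ∫sin(jπx/a)·sin(lπx/a) dx = 0 for j ≠ l, so only diagonal terms survive in ∫|Ψ|² and ∫Ψ·Ψ″; ∫Ψ·Ψ′ dx = [Ψ²/2] between the walls = 0.
State is unnormalized: ∫|Ψ|² dx = 20.446, and ∫Ψ*·(−ħ² Ψ'') dx = 69.147, so ⟨p²⟩ = 69.147 / 20.446.
⟨p²⟩ = 3.3819.

3.382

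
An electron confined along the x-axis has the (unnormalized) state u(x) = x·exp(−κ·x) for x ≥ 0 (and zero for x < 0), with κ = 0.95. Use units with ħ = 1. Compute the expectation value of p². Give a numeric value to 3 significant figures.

p² u = −ħ² d²u/dx²; ⟨p²⟩ = −ħ² ∫ u*·u'' dx / ∫|u|² dx.
Differentiate x·exp(−κ·x) with the product rule; every integrand then reduces to terms xʲ·e^(−2κx) on [0, ∞), with ∫₀^∞ xʲ·e^(−2κx) dx = j!/(2κ)^(j+1).
State is unnormalized: ∫|u|² dx = 0.29159, and ∫u*·(−ħ² u'') dx = 0.26316, so ⟨p²⟩ = 0.26316 / 0.29159.
⟨p²⟩ = 0.90250.

0.903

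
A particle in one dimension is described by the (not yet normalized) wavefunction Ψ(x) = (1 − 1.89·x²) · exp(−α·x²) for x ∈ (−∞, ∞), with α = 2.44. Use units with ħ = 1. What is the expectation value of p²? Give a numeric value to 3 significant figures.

p² Ψ = −ħ² d²Ψ/dx²; ⟨p²⟩ = −ħ² ∫ Ψ*·Ψ'' dx / ∫|Ψ|² dx.
Expand each integrand as polynomial × e^(−2αx²) and use ∫x^(2j)·e^(−2αx²) dx = (2j−1)!!/(4α)^j · √(π/(2α)), odd powers → 0; here √(π/(2α)) = 0.80235. Differentiate with the product rule, d/dx e^(−αx²) = −2αx·e^(−αx²).
State is unnormalized: ∫|Ψ|² dx = 0.58187, and ∫Ψ*·(−ħ² Ψ'') dx = 3.2299, so ⟨p²⟩ = 3.2299 / 0.58187.
⟨p²⟩ = 5.5508.

5.55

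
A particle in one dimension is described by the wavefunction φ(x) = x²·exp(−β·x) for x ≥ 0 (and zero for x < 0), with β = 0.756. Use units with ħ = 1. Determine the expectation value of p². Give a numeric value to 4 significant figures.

p² φ = −ħ² d²φ/dx²; ⟨p²⟩ = −ħ² ∫ φ*·φ'' dx / ∫|φ|² dx.
Differentiate x²·exp(−β·x) with the product rule; every integrand then reduces to terms xʲ·e^(−2βx) on [0, ∞), with ∫₀^∞ xʲ·e^(−2βx) dx = j!/(2β)^(j+1).
State is unnormalized: ∫|φ|² dx = 3.0371, and ∫φ*·(−ħ² φ'') dx = 0.57859, so ⟨p²⟩ = 0.57859 / 3.0371.
⟨p²⟩ = 0.19051.

0.1905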